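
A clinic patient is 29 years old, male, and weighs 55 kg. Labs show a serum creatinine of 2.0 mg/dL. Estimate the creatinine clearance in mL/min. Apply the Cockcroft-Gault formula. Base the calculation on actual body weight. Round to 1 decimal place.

CrCl = (140 − 29) × 55 / (72 × 2) = 6105.0 / 144.00 ≈ 42.4 mL/min

42.4 mL/min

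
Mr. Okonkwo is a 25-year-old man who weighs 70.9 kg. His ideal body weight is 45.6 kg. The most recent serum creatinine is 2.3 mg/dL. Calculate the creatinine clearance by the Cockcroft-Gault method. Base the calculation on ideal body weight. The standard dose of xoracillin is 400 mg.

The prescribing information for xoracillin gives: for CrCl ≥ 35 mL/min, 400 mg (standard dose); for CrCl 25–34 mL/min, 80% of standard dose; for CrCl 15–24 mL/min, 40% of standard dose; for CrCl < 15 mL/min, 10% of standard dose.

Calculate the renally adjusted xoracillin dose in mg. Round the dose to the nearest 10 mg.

CrCl = (140 − 25) × 45.6 / (72 × 2.3) = 5244.0 / 165.60 ≈ 31.7 mL/min
CrCl ≈ 32 mL/min → bracket 25–34 mL/min.
80% of 400 mg = 320 mg

320 mg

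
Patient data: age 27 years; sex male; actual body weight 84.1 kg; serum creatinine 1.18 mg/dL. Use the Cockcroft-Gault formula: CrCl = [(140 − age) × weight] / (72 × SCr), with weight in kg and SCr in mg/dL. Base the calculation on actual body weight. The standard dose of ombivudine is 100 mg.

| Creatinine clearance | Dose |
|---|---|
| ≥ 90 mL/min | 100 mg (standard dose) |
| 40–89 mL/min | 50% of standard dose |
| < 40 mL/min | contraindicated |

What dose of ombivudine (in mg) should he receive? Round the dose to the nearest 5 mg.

100 mg

CrCl = (140 − 27) × 84.1 / (72 × 1.18) = 9503.3 / 84.96 ≈ 111.9 mL/min
CrCl ≈ 112 mL/min → bracket ≥ 90 mL/min.
100% of 100 mg = 100 mg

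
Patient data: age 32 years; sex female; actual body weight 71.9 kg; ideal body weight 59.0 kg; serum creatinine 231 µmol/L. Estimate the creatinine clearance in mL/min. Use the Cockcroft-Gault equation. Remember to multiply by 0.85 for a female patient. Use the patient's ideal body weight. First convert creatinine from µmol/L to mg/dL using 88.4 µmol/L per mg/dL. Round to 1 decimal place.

SCr = 231 / 88.4 = 2.613 mg/dL
CrCl = (140 − 32) × 59 / (72 × 2.613) × 0.85 = 6372.0 / 188.14 × 0.85 ≈ 28.8 mL/min

28.8 mL/min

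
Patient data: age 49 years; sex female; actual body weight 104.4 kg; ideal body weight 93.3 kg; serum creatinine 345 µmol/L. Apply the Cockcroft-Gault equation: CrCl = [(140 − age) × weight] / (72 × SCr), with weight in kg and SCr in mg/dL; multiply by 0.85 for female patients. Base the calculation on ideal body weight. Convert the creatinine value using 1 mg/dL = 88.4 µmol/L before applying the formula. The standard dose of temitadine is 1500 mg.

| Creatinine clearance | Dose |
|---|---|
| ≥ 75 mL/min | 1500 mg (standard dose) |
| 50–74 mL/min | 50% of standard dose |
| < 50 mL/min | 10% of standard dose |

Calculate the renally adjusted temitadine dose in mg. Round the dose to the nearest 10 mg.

SCr = 345 / 88.4 = 3.903 mg/dL
CrCl = (140 − 49) × 93.3 / (72 × 3.903) × 0.85 = 8490.3 / 281.02 × 0.85 ≈ 25.7 mL/min
CrCl ≈ 26 mL/min → bracket < 50 mL/min.
10% of 1500 mg = 150 mg

150 mg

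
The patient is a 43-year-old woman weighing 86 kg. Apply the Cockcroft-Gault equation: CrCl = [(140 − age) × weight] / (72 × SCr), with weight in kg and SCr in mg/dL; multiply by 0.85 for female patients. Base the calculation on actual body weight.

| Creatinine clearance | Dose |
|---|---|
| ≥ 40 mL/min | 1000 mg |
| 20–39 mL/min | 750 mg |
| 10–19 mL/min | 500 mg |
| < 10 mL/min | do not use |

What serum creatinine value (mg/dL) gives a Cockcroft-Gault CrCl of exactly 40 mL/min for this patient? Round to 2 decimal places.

2.46 mg/dL

Standard dose requires CrCl ≥ 40 mL/min.
Set (140 − 43) × 86 × 0.85 / (72 × SCr) = 40
SCr = (140 − 43) × 86 × 0.85 / (72 × 40) = 2.462 mg/dL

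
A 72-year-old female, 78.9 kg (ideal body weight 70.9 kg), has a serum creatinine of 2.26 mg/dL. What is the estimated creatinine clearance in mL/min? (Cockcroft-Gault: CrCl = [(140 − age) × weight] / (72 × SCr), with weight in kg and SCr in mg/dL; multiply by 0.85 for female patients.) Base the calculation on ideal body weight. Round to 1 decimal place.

CrCl = (140 − 72) × 70.9 / (72 × 2.26) × 0.85 = 4821.2 / 162.72 × 0.85 ≈ 25.2 mL/min

25.2 mL/min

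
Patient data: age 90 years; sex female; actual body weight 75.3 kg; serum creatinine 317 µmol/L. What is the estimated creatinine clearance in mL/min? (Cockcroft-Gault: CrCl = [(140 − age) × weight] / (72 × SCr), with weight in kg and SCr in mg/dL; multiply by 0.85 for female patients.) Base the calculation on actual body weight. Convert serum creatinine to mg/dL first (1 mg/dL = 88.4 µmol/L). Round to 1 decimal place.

SCr = 317 / 88.4 = 3.586 mg/dL
CrCl = (140 − 90) × 75.3 / (72 × 3.586) × 0.85 = 3765.0 / 258.19 × 0.85 ≈ 12.4 mL/min

12.4 mL/min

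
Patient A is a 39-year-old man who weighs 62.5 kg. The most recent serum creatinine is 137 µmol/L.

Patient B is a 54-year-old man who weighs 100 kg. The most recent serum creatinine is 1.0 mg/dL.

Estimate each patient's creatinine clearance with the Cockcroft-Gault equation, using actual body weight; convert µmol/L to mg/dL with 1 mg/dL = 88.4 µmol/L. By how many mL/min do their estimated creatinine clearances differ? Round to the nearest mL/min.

Patient A: SCr = 137 / 88.4 = 1.55 mg/dL
Patient A: CrCl = (140 − 39) × 62.5 / (72 × 1.55) = 6312.5 / 111.60 ≈ 56.6 mL/min
Patient B: CrCl = (140 − 54) × 100 / (72 × 1) = 8600.0 / 72.00 ≈ 119.4 mL/min
|56.6 − 119.4| = 62.8 mL/min

63 mL/min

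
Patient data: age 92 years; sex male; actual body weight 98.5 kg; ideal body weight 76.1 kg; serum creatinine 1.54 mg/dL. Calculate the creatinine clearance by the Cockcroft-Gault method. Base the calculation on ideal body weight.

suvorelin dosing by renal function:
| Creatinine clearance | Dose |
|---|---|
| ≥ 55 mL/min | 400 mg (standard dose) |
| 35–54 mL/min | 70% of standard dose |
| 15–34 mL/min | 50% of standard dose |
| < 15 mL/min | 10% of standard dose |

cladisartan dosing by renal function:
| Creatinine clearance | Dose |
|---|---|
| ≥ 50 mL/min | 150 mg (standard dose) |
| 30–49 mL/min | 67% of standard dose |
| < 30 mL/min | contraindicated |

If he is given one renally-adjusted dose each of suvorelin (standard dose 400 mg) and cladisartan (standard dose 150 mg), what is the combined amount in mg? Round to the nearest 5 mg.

CrCl = (140 − 92) × 76.1 / (72 × 1.54) = 3652.8 / 110.88 ≈ 32.9 mL/min
CrCl ≈ 33 mL/min.
suvorelin: 15–34 mL/min → 50% of 400 mg = 200 mg.
cladisartan: 30–49 mL/min → 67% of 150 mg = 100.5 mg.
Total = 200 + 100.5 = 300.5 mg.

300 mg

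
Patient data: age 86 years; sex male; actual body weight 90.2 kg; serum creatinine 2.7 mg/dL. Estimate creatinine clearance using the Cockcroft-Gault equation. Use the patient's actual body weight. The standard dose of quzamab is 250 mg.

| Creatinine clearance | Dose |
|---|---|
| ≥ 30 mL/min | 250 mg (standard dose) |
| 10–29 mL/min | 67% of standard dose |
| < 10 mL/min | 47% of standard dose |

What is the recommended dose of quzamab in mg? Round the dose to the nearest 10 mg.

170 mg

CrCl = (140 − 86) × 90.2 / (72 × 2.7) = 4870.8 / 194.40 ≈ 25.1 mL/min
CrCl ≈ 25 mL/min → bracket 10–29 mL/min.
67% of 250 mg = 167.5 mg → 170 mg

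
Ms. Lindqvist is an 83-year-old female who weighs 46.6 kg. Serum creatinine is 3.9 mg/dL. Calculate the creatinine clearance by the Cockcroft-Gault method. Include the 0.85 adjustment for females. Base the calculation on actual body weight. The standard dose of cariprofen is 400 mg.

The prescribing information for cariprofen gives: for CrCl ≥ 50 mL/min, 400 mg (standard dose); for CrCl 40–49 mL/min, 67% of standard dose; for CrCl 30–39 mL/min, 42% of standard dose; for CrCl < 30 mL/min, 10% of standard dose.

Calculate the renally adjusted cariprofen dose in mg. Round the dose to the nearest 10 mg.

CrCl = (140 − 83) × 46.6 / (72 × 3.9) × 0.85 = 2656.2 / 280.80 × 0.85 ≈ 8.0 mL/min
CrCl ≈ 8 mL/min → bracket < 30 mL/min.
10% of 400 mg = 40 mg

40 mg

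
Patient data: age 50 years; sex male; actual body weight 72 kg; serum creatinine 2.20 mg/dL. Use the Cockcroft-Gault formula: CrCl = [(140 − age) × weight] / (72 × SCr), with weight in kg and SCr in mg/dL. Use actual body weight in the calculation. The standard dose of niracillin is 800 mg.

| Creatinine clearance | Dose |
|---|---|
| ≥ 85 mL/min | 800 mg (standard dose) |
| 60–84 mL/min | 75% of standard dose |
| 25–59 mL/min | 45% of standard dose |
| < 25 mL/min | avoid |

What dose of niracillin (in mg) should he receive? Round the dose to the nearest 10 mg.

360 mg

CrCl = (140 − 50) × 72 / (72 × 2.2) = 6480.0 / 158.40 ≈ 40.9 mL/min
CrCl ≈ 41 mL/min → bracket 25–59 mL/min.
45% of 800 mg = 360 mg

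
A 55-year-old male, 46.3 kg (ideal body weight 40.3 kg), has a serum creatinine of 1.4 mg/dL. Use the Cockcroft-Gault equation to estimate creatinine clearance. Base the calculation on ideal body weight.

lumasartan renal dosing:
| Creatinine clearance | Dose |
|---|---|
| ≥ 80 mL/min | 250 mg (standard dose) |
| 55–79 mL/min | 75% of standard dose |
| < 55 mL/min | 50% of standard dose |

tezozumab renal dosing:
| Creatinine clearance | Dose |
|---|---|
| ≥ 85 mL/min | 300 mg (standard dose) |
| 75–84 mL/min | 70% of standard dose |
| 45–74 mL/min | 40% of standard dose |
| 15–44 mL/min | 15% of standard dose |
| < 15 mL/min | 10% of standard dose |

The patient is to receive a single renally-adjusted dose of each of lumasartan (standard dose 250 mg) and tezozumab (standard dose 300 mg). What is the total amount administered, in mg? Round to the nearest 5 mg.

170 mg

CrCl = (140 − 55) × 40.3 / (72 × 1.4) = 3425.5 / 100.80 ≈ 34.0 mL/min
CrCl ≈ 34 mL/min.
lumasartan: < 55 mL/min → 50% of 250 mg = 125 mg.
tezozumab: 15–44 mL/min → 15% of 300 mg = 45 mg.
Total = 125 + 45 = 170 mg.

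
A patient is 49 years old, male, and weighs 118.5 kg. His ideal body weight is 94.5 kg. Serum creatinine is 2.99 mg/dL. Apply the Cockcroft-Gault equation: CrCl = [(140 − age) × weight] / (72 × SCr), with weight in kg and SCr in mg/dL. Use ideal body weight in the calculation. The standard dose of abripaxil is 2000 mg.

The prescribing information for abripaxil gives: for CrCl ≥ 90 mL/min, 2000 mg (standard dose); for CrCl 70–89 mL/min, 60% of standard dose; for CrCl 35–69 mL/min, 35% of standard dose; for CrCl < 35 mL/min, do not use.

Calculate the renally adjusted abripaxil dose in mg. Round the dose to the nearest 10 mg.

700 mg

CrCl = (140 − 49) × 94.5 / (72 × 2.99) = 8599.5 / 215.28 ≈ 39.9 mL/min
CrCl ≈ 40 mL/min → bracket 35–69 mL/min.
35% of 2000 mg = 700 mg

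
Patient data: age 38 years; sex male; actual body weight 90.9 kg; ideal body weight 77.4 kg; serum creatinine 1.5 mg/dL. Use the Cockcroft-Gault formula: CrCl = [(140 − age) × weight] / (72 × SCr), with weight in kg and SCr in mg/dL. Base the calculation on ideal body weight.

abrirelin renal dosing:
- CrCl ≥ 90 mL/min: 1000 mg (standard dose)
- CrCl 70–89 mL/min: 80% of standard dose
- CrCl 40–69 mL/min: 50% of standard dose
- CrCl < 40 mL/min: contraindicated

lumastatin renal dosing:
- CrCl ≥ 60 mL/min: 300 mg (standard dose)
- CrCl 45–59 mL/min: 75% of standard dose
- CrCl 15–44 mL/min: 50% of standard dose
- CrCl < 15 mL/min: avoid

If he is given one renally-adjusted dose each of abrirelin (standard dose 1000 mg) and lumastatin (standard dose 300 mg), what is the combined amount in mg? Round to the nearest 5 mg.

1100 mg

CrCl = (140 − 38) × 77.4 / (72 × 1.5) = 7894.8 / 108.00 ≈ 73.1 mL/min
CrCl ≈ 73 mL/min.
abrirelin: 70–89 mL/min → 80% of 1000 mg = 800 mg.
lumastatin: ≥ 60 mL/min → 100% of 300 mg = 300 mg.
Total = 800 + 300 = 1100 mg.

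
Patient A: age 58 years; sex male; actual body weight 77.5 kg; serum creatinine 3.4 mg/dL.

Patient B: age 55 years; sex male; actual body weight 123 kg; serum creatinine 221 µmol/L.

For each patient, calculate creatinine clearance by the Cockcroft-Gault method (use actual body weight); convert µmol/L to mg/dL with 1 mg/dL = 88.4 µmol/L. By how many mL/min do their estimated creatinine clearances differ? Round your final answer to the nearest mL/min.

Patient A: CrCl = (140 − 58) × 77.5 / (72 × 3.4) = 6355.0 / 244.80 ≈ 26.0 mL/min
Patient B: SCr = 221 / 88.4 = 2.5 mg/dL
Patient B: CrCl = (140 − 55) × 123 / (72 × 2.5) = 10455.0 / 180.00 ≈ 58.1 mL/min
|26.0 − 58.1| = 32.1 mL/min

32 mL/min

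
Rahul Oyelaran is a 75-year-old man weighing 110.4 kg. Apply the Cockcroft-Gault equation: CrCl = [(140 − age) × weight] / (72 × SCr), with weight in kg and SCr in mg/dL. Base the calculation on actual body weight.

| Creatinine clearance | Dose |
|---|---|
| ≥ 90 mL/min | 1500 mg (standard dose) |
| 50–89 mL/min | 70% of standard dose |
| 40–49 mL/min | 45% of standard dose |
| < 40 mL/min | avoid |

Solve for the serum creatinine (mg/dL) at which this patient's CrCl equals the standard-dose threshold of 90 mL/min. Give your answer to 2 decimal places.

1.11 mg/dL

Standard dose requires CrCl ≥ 90 mL/min.
Set (140 − 75) × 110.4 / (72 × SCr) = 90
SCr = (140 − 75) × 110.4 / (72 × 90) = 1.107 mg/dL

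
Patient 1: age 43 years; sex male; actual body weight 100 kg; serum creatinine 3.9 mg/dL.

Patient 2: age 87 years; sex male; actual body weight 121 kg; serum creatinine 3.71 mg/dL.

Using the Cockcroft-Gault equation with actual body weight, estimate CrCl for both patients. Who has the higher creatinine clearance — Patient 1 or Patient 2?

Patient 1

Patient 1: CrCl = (140 − 43) × 100 / (72 × 3.9) = 9700.0 / 280.80 ≈ 34.5 mL/min
Patient 2: CrCl = (140 − 87) × 121 / (72 × 3.71) = 6413.0 / 267.12 ≈ 24.0 mL/min
34.5 vs 24.0 mL/min → Patient 1 is higher.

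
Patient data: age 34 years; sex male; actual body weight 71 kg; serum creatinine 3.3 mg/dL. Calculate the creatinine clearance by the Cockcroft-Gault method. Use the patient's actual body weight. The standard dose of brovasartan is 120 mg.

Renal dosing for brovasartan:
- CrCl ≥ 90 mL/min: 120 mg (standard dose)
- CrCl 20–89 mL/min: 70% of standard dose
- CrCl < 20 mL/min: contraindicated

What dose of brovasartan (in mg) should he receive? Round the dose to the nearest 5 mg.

85 mg

CrCl = (140 − 34) × 71 / (72 × 3.3) = 7526.0 / 237.60 ≈ 31.7 mL/min
CrCl ≈ 32 mL/min → bracket 20–89 mL/min.
70% of 120 mg = 84 mg → 85 mg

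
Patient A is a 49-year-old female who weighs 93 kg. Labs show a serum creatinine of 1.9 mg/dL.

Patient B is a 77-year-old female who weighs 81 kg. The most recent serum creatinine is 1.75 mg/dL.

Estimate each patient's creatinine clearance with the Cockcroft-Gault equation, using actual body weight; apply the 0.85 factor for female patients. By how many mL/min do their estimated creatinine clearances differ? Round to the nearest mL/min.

Patient A: CrCl = (140 − 49) × 93 / (72 × 1.9) × 0.85 = 8463.0 / 136.80 × 0.85 ≈ 52.6 mL/min
Patient B: CrCl = (140 − 77) × 81 / (72 × 1.75) × 0.85 = 5103.0 / 126.00 × 0.85 ≈ 34.4 mL/min
|52.6 − 34.4| = 18.2 mL/min

18 mL/min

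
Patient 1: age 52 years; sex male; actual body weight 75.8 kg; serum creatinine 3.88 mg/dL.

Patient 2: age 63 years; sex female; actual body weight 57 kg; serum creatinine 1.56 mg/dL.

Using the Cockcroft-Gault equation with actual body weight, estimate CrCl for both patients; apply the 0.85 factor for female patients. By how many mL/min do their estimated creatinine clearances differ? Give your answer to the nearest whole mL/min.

Patient 1: CrCl = (140 − 52) × 75.8 / (72 × 3.88) = 6670.4 / 279.36 ≈ 23.9 mL/min
Patient 2: CrCl = (140 − 63) × 57 / (72 × 1.56) × 0.85 = 4389.0 / 112.32 × 0.85 ≈ 33.2 mL/min
|23.9 − 33.2| = 9.3 mL/min

9 mL/min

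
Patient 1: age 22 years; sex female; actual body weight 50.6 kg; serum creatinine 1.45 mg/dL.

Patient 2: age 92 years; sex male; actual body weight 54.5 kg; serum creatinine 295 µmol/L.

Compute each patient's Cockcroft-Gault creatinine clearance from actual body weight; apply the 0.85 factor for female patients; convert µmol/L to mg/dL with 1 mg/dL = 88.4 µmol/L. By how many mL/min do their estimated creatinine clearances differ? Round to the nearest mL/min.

Patient 1: CrCl = (140 − 22) × 50.6 / (72 × 1.45) × 0.85 = 5970.8 / 104.40 × 0.85 ≈ 48.6 mL/min
Patient 2: SCr = 295 / 88.4 = 3.337 mg/dL
Patient 2: CrCl = (140 − 92) × 54.5 / (72 × 3.337) = 2616.0 / 240.26 ≈ 10.9 mL/min
|48.6 − 10.9| = 37.7 mL/min

38 mL/min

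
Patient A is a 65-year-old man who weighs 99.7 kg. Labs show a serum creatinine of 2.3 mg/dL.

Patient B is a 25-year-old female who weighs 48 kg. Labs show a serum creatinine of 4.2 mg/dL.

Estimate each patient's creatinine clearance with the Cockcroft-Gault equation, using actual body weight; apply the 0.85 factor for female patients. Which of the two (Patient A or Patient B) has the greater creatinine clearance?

Patient A: CrCl = (140 − 65) × 99.7 / (72 × 2.3) = 7477.5 / 165.60 ≈ 45.2 mL/min
Patient B: CrCl = (140 − 25) × 48 / (72 × 4.2) × 0.85 = 5520.0 / 302.40 × 0.85 ≈ 15.5 mL/min
45.2 vs 15.5 mL/min → Patient A is higher.

Patient A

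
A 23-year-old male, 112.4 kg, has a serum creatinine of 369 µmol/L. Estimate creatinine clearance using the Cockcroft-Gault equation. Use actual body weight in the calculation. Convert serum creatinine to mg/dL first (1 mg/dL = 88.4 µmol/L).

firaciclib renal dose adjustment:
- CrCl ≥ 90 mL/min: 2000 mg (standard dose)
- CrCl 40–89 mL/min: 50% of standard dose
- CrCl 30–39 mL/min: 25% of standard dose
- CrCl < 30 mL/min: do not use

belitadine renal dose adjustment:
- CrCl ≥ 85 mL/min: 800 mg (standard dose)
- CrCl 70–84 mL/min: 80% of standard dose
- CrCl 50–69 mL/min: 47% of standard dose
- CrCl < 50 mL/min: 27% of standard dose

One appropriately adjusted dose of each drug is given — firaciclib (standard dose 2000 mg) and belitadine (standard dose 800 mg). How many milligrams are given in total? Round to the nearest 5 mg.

SCr = 369 / 88.4 = 4.174 mg/dL
CrCl = (140 − 23) × 112.4 / (72 × 4.174) = 13150.8 / 300.53 ≈ 43.8 mL/min
CrCl ≈ 44 mL/min.
firaciclib: 40–89 mL/min → 50% of 2000 mg = 1000 mg.
belitadine: < 50 mL/min → 27% of 800 mg = 216 mg.
Total = 1000 + 216 = 1216 mg.

1215 mg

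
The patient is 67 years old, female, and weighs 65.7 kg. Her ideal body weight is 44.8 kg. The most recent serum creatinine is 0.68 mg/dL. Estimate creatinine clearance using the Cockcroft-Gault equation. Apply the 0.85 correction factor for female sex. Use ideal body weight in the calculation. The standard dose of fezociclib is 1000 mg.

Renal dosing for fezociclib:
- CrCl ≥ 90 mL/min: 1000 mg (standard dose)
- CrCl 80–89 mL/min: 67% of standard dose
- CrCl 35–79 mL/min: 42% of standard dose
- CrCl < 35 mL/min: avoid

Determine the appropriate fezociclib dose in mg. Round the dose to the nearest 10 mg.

420 mg

CrCl = (140 − 67) × 44.8 / (72 × 0.68) × 0.85 = 3270.4 / 48.96 × 0.85 ≈ 56.8 mL/min
CrCl ≈ 57 mL/min → bracket 35–79 mL/min.
42% of 1000 mg = 420 mg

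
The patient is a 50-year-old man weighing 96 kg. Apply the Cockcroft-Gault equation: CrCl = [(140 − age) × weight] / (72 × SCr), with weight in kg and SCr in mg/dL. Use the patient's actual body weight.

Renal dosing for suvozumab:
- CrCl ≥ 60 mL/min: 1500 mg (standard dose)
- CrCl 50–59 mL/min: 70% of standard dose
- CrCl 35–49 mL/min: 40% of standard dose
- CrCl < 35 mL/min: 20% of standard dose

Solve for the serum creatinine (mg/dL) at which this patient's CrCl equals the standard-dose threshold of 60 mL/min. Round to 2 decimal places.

2.00 mg/dL

Standard dose requires CrCl ≥ 60 mL/min.
Set (140 − 50) × 96 / (72 × SCr) = 60
SCr = (140 − 50) × 96 / (72 × 60) = 2.000 mg/dL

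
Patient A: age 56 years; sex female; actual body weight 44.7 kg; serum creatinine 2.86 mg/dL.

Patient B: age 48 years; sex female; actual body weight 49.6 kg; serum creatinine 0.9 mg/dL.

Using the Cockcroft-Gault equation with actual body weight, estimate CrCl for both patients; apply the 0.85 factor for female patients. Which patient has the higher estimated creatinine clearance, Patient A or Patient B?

Patient B

Patient A: CrCl = (140 − 56) × 44.7 / (72 × 2.86) × 0.85 = 3754.8 / 205.92 × 0.85 ≈ 15.5 mL/min
Patient B: CrCl = (140 − 48) × 49.6 / (72 × 0.9) × 0.85 = 4563.2 / 64.80 × 0.85 ≈ 59.9 mL/min
15.5 vs 59.9 mL/min → Patient B is higher.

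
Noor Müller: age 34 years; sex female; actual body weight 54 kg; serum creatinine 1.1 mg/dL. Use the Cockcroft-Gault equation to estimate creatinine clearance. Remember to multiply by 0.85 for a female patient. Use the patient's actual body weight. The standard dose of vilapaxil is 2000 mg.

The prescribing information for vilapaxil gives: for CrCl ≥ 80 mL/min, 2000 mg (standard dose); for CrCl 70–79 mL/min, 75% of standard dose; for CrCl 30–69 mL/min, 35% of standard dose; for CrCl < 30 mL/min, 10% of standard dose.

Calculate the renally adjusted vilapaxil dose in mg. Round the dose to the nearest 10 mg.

CrCl = (140 − 34) × 54 / (72 × 1.1) × 0.85 = 5724.0 / 79.20 × 0.85 ≈ 61.4 mL/min
CrCl ≈ 61 mL/min → bracket 30–69 mL/min.
35% of 2000 mg = 700 mg

700 mg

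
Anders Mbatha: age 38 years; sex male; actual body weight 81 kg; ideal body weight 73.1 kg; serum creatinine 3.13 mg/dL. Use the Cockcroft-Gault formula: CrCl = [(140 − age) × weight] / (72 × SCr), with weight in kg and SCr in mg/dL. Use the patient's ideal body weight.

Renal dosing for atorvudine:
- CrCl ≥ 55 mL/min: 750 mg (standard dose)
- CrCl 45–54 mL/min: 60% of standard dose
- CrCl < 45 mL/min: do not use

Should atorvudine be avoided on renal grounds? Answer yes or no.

yes

CrCl = (140 − 38) × 73.1 / (72 × 3.13) = 7456.2 / 225.36 ≈ 33.1 mL/min
CrCl ≈ 33 mL/min, which is < 45 mL/min.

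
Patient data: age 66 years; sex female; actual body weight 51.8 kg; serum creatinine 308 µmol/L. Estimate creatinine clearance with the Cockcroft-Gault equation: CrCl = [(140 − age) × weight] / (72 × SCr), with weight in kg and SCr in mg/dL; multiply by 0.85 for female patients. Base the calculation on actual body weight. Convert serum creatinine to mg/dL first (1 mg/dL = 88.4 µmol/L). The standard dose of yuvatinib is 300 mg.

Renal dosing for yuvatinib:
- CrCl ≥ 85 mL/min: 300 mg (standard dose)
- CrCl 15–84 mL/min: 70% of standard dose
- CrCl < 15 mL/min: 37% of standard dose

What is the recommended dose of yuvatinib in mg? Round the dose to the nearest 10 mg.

110 mg

SCr = 308 / 88.4 = 3.484 mg/dL
CrCl = (140 − 66) × 51.8 / (72 × 3.484) × 0.85 = 3833.2 / 250.85 × 0.85 ≈ 13.0 mL/min
CrCl ≈ 13 mL/min → bracket < 15 mL/min.
37% of 300 mg = 111 mg → 110 mg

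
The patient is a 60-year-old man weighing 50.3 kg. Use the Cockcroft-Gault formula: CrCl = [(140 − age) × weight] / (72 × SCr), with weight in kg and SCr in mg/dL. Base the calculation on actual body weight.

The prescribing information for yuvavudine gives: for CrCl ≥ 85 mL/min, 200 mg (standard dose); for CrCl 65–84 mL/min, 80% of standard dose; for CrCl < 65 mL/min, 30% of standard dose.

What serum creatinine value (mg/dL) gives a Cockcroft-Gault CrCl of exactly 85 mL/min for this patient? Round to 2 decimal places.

Standard dose requires CrCl ≥ 85 mL/min.
Set (140 − 60) × 50.3 / (72 × SCr) = 85
SCr = (140 − 60) × 50.3 / (72 × 85) = 0.658 mg/dL

0.66 mg/dL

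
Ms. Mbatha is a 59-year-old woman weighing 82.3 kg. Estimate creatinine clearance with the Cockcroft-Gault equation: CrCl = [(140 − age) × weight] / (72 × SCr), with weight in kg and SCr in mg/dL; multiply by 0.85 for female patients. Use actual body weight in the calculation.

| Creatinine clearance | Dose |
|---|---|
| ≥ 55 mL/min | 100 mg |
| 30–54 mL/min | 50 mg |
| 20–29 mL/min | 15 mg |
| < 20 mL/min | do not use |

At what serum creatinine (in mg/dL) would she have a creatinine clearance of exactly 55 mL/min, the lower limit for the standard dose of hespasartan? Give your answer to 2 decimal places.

1.43 mg/dL

Standard dose requires CrCl ≥ 55 mL/min.
Set (140 − 59) × 82.3 × 0.85 / (72 × SCr) = 55
SCr = (140 − 59) × 82.3 × 0.85 / (72 × 55) = 1.431 mg/dL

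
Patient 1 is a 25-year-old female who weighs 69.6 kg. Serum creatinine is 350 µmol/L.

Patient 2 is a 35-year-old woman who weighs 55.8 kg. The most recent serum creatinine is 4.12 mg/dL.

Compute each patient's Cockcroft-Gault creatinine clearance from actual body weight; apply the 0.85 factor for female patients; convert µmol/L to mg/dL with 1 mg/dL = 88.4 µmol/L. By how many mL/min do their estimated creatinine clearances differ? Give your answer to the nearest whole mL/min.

7 mL/min

Patient 1: SCr = 350 / 88.4 = 3.959 mg/dL
Patient 1: CrCl = (140 − 25) × 69.6 / (72 × 3.959) × 0.85 = 8004.0 / 285.05 × 0.85 ≈ 23.9 mL/min
Patient 2: CrCl = (140 − 35) × 55.8 / (72 × 4.12) × 0.85 = 5859.0 / 296.64 × 0.85 ≈ 16.8 mL/min
|23.9 − 16.8| = 7.1 mL/min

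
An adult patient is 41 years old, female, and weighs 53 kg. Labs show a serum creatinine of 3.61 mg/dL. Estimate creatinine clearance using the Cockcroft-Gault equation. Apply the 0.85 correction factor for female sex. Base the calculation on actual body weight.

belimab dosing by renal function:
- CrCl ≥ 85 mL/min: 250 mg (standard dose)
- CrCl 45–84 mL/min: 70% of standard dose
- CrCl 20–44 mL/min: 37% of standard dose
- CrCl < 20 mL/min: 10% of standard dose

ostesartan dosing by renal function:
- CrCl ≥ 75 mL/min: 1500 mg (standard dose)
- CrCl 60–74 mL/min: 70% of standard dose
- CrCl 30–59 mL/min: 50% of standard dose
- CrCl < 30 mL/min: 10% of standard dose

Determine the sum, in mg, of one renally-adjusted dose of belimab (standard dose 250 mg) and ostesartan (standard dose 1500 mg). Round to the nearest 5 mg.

175 mg

CrCl = (140 − 41) × 53 / (72 × 3.61) × 0.85 = 5247.0 / 259.92 × 0.85 ≈ 17.2 mL/min
CrCl ≈ 17 mL/min.
belimab: < 20 mL/min → 10% of 250 mg = 25 mg.
ostesartan: < 30 mL/min → 10% of 1500 mg = 150 mg.
Total = 25 + 150 = 175 mg.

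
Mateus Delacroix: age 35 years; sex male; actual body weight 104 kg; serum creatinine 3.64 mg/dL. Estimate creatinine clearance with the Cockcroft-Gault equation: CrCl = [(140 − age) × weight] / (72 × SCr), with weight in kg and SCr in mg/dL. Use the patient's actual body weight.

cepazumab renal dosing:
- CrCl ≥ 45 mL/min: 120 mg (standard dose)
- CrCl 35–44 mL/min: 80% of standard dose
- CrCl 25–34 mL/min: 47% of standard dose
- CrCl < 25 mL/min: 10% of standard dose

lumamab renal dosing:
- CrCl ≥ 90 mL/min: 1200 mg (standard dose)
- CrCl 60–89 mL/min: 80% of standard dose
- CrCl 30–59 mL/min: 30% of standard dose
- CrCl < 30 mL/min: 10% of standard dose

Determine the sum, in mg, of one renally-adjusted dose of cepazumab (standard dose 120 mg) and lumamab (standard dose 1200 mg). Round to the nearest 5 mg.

CrCl = (140 − 35) × 104 / (72 × 3.64) = 10920.0 / 262.08 ≈ 41.7 mL/min
CrCl ≈ 42 mL/min.
cepazumab: 35–44 mL/min → 80% of 120 mg = 96 mg.
lumamab: 30–59 mL/min → 30% of 1200 mg = 360 mg.
Total = 96 + 360 = 456 mg.

455 mg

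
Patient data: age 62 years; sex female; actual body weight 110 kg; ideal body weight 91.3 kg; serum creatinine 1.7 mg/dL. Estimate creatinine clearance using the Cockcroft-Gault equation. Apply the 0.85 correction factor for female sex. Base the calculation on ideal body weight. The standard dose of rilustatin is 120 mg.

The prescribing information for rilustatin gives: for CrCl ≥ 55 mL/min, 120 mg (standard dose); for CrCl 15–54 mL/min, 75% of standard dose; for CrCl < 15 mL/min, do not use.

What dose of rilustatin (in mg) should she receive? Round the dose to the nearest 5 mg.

90 mg

CrCl = (140 − 62) × 91.3 / (72 × 1.7) × 0.85 = 7121.4 / 122.40 × 0.85 ≈ 49.5 mL/min
CrCl ≈ 49 mL/min → bracket 15–54 mL/min.
75% of 120 mg = 90 mg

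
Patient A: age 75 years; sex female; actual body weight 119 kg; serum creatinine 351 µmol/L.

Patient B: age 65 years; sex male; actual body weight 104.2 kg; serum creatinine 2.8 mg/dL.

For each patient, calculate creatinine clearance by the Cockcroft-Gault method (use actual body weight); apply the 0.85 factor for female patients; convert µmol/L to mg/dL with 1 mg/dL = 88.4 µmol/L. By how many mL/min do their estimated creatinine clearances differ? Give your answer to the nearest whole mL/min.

Patient A: SCr = 351 / 88.4 = 3.971 mg/dL
Patient A: CrCl = (140 − 75) × 119 / (72 × 3.971) × 0.85 = 7735.0 / 285.91 × 0.85 ≈ 23.0 mL/min
Patient B: CrCl = (140 − 65) × 104.2 / (72 × 2.8) = 7815.0 / 201.60 ≈ 38.8 mL/min
|23.0 − 38.8| = 15.8 mL/min

16 mL/min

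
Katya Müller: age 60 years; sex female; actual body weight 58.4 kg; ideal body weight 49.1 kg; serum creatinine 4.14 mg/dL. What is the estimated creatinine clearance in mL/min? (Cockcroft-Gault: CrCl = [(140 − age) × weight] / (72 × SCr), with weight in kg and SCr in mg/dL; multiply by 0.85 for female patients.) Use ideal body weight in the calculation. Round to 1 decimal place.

11.2 mL/min

CrCl = (140 − 60) × 49.1 / (72 × 4.14) × 0.85 = 3928.0 / 298.08 × 0.85 ≈ 11.2 mL/min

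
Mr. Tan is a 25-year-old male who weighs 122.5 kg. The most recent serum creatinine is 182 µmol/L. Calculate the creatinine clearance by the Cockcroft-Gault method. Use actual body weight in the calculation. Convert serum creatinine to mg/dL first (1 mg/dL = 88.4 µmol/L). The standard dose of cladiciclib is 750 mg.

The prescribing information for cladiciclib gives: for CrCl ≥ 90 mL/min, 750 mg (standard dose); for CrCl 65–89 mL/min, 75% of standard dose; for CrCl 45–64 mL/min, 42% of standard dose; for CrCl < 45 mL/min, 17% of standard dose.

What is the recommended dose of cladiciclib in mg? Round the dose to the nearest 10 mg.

SCr = 182 / 88.4 = 2.059 mg/dL
CrCl = (140 − 25) × 122.5 / (72 × 2.059) = 14087.5 / 148.25 ≈ 95.0 mL/min
CrCl ≈ 95 mL/min → bracket ≥ 90 mL/min.
100% of 750 mg = 750 mg

750 mg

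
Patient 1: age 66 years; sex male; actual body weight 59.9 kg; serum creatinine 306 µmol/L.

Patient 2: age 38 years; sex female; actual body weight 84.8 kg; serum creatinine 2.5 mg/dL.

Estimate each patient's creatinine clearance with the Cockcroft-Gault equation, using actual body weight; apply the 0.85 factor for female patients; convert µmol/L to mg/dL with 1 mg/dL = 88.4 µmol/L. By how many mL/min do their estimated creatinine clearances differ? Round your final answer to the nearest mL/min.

23 mL/min

Patient 1: SCr = 306 / 88.4 = 3.462 mg/dL
Patient 1: CrCl = (140 − 66) × 59.9 / (72 × 3.462) = 4432.6 / 249.26 ≈ 17.8 mL/min
Patient 2: CrCl = (140 − 38) × 84.8 / (72 × 2.5) × 0.85 = 8649.6 / 180.00 × 0.85 ≈ 40.8 mL/min
|17.8 − 40.8| = 23.0 mL/min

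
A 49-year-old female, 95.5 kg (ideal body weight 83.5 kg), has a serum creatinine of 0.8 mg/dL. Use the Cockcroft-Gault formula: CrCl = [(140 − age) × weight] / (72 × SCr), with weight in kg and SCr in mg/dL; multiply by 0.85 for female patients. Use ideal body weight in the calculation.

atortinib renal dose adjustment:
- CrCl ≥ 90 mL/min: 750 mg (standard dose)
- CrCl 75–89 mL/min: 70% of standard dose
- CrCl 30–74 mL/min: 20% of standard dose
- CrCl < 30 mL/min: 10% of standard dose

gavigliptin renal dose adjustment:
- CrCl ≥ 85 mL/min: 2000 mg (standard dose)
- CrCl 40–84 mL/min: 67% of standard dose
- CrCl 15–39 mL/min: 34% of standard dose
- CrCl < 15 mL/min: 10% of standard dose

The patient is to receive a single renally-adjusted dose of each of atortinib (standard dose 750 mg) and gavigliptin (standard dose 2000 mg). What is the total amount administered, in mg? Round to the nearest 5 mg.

2750 mg

CrCl = (140 − 49) × 83.5 / (72 × 0.8) × 0.85 = 7598.5 / 57.60 × 0.85 ≈ 112.1 mL/min
CrCl ≈ 112 mL/min.
atortinib: ≥ 90 mL/min → 100% of 750 mg = 750 mg.
gavigliptin: ≥ 85 mL/min → 100% of 2000 mg = 2000 mg.
Total = 750 + 2000 = 2750 mg.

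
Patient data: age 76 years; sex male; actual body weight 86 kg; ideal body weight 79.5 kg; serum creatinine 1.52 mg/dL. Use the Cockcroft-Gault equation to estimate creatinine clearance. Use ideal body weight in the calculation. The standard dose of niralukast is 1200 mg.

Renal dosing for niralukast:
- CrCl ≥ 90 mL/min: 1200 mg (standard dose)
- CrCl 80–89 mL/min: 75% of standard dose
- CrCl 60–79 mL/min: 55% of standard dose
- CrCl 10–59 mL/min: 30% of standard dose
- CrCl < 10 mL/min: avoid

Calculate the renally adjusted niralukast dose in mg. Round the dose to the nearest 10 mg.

CrCl = (140 − 76) × 79.5 / (72 × 1.52) = 5088.0 / 109.44 ≈ 46.5 mL/min
CrCl ≈ 46 mL/min → bracket 10–59 mL/min.
30% of 1200 mg = 360 mg

360 mg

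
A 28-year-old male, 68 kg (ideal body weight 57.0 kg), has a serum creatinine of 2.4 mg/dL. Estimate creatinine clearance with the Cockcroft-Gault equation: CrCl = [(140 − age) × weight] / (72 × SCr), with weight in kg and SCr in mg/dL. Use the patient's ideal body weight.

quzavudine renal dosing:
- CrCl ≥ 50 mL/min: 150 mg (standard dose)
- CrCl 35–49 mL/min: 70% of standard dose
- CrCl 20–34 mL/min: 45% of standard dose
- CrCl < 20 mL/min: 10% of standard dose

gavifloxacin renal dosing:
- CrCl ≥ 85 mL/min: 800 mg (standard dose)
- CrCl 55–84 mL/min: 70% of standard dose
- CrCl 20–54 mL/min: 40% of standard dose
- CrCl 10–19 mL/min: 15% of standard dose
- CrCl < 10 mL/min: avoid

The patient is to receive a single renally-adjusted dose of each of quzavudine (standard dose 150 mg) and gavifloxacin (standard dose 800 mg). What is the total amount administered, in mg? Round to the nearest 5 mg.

425 mg

CrCl = (140 − 28) × 57 / (72 × 2.4) = 6384.0 / 172.80 ≈ 36.9 mL/min
CrCl ≈ 37 mL/min.
quzavudine: 35–49 mL/min → 70% of 150 mg = 105 mg.
gavifloxacin: 20–54 mL/min → 40% of 800 mg = 320 mg.
Total = 105 + 320 = 425 mg.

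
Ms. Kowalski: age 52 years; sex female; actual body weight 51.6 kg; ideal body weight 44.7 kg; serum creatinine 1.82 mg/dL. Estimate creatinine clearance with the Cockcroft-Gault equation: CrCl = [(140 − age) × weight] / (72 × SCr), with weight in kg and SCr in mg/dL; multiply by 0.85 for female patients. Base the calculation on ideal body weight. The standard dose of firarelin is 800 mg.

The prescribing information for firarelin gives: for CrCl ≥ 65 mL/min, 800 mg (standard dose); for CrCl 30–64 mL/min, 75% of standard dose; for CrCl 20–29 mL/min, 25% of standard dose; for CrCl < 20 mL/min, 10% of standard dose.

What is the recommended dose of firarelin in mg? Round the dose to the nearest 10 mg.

CrCl = (140 − 52) × 44.7 / (72 × 1.82) × 0.85 = 3933.6 / 131.04 × 0.85 ≈ 25.5 mL/min
CrCl ≈ 26 mL/min → bracket 20–29 mL/min.
25% of 800 mg = 200 mg

200 mg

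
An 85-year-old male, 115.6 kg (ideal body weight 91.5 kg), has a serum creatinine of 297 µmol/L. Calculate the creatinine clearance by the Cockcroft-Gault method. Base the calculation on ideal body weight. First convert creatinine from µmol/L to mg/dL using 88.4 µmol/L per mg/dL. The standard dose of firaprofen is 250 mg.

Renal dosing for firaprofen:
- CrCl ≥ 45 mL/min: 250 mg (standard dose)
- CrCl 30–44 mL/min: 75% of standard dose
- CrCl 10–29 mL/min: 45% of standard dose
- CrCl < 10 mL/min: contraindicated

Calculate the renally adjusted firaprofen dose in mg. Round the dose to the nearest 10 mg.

SCr = 297 / 88.4 = 3.36 mg/dL
CrCl = (140 − 85) × 91.5 / (72 × 3.36) = 5032.5 / 241.92 ≈ 20.8 mL/min
CrCl ≈ 21 mL/min → bracket 10–29 mL/min.
45% of 250 mg = 112.5 mg → 110 mg

110 mg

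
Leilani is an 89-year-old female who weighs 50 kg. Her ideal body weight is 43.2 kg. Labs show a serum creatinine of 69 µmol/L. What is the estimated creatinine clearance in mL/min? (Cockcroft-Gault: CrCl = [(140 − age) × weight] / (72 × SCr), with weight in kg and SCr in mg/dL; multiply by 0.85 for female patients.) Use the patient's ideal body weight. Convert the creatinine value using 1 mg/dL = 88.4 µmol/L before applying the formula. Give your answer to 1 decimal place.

33.3 mL/min

SCr = 69 / 88.4 = 0.781 mg/dL
CrCl = (140 − 89) × 43.2 / (72 × 0.781) × 0.85 = 2203.2 / 56.23 × 0.85 ≈ 33.3 mL/min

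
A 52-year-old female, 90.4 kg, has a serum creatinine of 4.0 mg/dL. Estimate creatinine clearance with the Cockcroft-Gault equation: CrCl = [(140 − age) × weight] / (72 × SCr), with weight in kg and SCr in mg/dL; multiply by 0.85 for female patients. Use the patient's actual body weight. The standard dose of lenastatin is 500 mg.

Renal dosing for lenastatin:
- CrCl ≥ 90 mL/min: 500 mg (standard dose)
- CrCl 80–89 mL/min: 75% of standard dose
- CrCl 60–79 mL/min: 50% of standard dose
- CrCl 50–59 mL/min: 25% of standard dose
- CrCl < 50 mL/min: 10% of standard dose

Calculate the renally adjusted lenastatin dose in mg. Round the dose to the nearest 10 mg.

CrCl = (140 − 52) × 90.4 / (72 × 4) × 0.85 = 7955.2 / 288.00 × 0.85 ≈ 23.5 mL/min
CrCl ≈ 23 mL/min → bracket < 50 mL/min.
10% of 500 mg = 50 mg

50 mg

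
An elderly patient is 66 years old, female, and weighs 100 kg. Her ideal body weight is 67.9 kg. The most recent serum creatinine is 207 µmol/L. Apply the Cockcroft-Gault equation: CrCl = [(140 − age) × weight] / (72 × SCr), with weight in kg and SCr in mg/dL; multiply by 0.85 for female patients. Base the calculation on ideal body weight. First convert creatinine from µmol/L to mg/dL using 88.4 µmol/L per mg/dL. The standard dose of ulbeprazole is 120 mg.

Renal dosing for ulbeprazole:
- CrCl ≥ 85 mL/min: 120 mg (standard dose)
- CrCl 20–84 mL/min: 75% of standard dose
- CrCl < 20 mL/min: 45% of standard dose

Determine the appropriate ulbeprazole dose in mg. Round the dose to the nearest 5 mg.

SCr = 207 / 88.4 = 2.342 mg/dL
CrCl = (140 − 66) × 67.9 / (72 × 2.342) × 0.85 = 5024.6 / 168.62 × 0.85 ≈ 25.3 mL/min
CrCl ≈ 25 mL/min → bracket 20–84 mL/min.
75% of 120 mg = 90 mg

90 mg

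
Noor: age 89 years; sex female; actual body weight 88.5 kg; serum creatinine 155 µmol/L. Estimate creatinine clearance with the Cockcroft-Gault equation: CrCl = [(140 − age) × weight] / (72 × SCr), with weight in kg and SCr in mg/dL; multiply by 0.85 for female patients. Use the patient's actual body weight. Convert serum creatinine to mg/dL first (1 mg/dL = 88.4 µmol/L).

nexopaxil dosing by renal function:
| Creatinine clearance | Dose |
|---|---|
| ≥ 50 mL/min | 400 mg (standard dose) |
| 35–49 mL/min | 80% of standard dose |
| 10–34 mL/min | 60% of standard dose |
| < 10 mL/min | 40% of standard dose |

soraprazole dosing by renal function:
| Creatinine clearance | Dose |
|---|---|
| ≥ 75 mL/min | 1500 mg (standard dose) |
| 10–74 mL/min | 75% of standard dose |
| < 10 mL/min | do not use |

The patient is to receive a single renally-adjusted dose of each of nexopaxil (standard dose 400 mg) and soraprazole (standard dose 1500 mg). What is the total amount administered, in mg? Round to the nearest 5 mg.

1365 mg

SCr = 155 / 88.4 = 1.753 mg/dL
CrCl = (140 − 89) × 88.5 / (72 × 1.753) × 0.85 = 4513.5 / 126.22 × 0.85 ≈ 30.4 mL/min
CrCl ≈ 30 mL/min.
nexopaxil: 10–34 mL/min → 60% of 400 mg = 240 mg.
soraprazole: 10–74 mL/min → 75% of 1500 mg = 1125 mg.
Total = 240 + 1125 = 1365 mg.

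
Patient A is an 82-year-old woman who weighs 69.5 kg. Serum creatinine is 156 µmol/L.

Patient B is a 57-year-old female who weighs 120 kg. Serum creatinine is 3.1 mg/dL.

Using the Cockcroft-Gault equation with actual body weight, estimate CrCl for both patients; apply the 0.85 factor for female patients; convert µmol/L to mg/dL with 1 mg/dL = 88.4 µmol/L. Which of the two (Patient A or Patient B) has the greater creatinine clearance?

Patient A: SCr = 156 / 88.4 = 1.765 mg/dL
Patient A: CrCl = (140 − 82) × 69.5 / (72 × 1.765) × 0.85 = 4031.0 / 127.08 × 0.85 ≈ 27.0 mL/min
Patient B: CrCl = (140 − 57) × 120 / (72 × 3.1) × 0.85 = 9960.0 / 223.20 × 0.85 ≈ 37.9 mL/min
27.0 vs 37.9 mL/min → Patient B is higher.

Patient B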